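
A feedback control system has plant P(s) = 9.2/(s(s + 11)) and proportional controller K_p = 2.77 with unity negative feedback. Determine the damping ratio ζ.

1 + K_p·P(s) = 0 gives s² + 11s + 25.48 = 0.
Matching s² + 2ζω_n s + ω_n²: ω_n = √25.48 = 5.048 rad/s and 2ζω_n = 11, so ζ = 11/(2·5.048) = 1.09.

ζ = 1.09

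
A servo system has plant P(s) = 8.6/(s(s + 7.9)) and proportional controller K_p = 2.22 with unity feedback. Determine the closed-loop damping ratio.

ζ = 0.904

With unity feedback the closed-loop characteristic equation is s² + 7.9s + 2.22·8.6 = s² + 7.9s + 19.09 = 0.
So ω_n² = 19.09 ⇒ ω_n = 4.369 rad/s, and ζ = 7.9/(2ω_n) = 0.904.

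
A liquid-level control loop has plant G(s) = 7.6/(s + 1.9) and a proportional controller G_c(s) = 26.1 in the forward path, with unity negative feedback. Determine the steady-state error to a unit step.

The loop is type 0. Static position error constant K_pos = G_c(0)·G(0) = 26.1·4 = 104.4.
Steady-state error to a unit step: e_ss = 1/(1+K_pos) = 1/105.4 = 0.00949.

0.00949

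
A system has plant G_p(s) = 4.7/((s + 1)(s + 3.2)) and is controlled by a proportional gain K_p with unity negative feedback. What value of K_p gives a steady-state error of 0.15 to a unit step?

Steady-state error for a unit step on this type-0 loop is 1/(1 + K_p·G_p(0)).
G_p(0) = 1.469. Require 1/(1 + K_p·1.469) = 0.15, so 1 + 1.469·K_p = 6.667.
K_p = (6.667 − 1)/1.469 = 3.86.

K_p = 3.86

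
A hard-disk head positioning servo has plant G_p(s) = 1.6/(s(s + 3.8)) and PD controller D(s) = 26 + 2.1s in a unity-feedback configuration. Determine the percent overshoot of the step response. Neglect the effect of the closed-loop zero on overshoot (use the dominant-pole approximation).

Forward path: (26 + 2.1s)·1.6/(s(s+3.8)). The closed-loop characteristic equation is s² + (3.8 + 1.6·2.1)s + 1.6·26 = 0.
That is s² + 7.16s + 41.6 = 0, so ω_n = 6.45 rad/s and ζ = 7.16/(2·6.45) = 0.5551.
%OS = 100·exp(−πζ/√(1−ζ²)) = 12.3%.

12.3%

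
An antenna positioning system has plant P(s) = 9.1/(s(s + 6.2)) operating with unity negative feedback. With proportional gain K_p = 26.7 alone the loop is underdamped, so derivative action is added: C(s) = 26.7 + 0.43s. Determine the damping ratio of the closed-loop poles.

Forward path: (26.7 + 0.43s)·9.1/(s(s+6.2)). The closed-loop characteristic equation is s² + (6.2 + 9.1·0.43)s + 9.1·26.7 = 0.
That is s² + 10.11s + 243 = 0, so ω_n = 15.59 rad/s and ζ = 10.11/(2·15.59) = 0.3244.

ζ = 0.324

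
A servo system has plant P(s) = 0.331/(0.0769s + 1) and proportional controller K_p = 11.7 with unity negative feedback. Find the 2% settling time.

T_s ≈ 0.0631 s

Closed loop: T(s) = K_p·P/(1+K_p·P) = 3.873/(0.0769s + 1 + 3.873), with pole at s = −(1 + 3.873)/0.0769 = −63.36.
τ = 1/63.36 = 0.01578 s, so 2% settling time ≈ 4τ = 0.0631 s.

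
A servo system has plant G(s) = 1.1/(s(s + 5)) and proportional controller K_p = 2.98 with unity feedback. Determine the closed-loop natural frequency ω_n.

The closed-loop denominator is s(s+5) + 2.98·1.1 = s² + 5s + 3.278.
Matching s² + 2ζω_n s + ω_n²: ω_n = √3.278 = 1.811 rad/s and 2ζω_n = 5, so ζ = 5/(2·1.811) = 1.38.

ω_n = 1.81 rad/s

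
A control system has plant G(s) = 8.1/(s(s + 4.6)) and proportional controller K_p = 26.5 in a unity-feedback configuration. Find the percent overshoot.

Closed-loop characteristic equation: s² + 4.6s + 214.6 = 0, so ω_n = 14.65 rad/s and ζ = 4.6/(2·14.65) = 0.157.
%OS = 100·exp(−πζ/√(1−ζ²)) = 100·exp(−π·0.157/√0.9754) = 60.7%.

60.7%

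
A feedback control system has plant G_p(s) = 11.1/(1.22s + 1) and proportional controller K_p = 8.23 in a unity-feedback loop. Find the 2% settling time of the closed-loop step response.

Closed loop: T(s) = K_p·G_p/(1+K_p·G_p) = 91.35/(1.22s + 1 + 91.35), with pole at s = −(1 + 91.35)/1.22 = −75.7.
τ = 1/75.7 = 0.01321 s, so 2% settling time ≈ 4τ = 0.0528 s.

T_s ≈ 0.0528 s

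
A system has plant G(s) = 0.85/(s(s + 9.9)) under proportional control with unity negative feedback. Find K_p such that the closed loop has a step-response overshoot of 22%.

From %OS = 100·exp(−πζ/√(1−ζ²)) = 22%, ζ = −ln(0.22)/√(π²+ln²(0.22)) = 0.4342.
Characteristic equation s² + 9.9s + 0.85K_p = 0 gives ζ = 9.9/(2√(0.85K_p)).
Setting ζ = 0.4342: √(0.85K_p) = 9.9/(2·0.4342) = 11.4, so K_p = 130/0.85 = 153.

K_p = 153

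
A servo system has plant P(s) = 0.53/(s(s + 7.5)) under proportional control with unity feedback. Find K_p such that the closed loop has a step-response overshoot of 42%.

K_p = 375

From %OS = 100·exp(−πζ/√(1−ζ²)) = 42%, ζ = −ln(0.42)/√(π²+ln²(0.42)) = 0.2662.
Characteristic equation s² + 7.5s + 0.53K_p = 0 gives ζ = 7.5/(2√(0.53K_p)).
Setting ζ = 0.2662: √(0.53K_p) = 7.5/(2·0.2662) = 14.09, so K_p = 198.5/0.53 = 375.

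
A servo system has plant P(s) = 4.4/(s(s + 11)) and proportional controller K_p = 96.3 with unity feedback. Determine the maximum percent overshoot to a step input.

The closed-loop denominator s² + 11s + 423.7 gives ω_n = √423.7 = 20.58 and ζ = 11/(2ω_n) = 0.2672.
%OS = 100·exp(−πζ/√(1−ζ²)) = 100·exp(−π·0.2672/√0.9286) = 41.9%.

41.9%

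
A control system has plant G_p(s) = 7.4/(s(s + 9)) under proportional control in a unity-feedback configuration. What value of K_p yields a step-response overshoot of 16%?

K_p = 10.8

From %OS = 100·exp(−πζ/√(1−ζ²)) = 16%, ζ = −ln(0.16)/√(π²+ln²(0.16)) = 0.5039.
Characteristic equation s² + 9s + 7.4K_p = 0 gives ζ = 9/(2√(7.4K_p)).
Setting ζ = 0.5039: √(7.4K_p) = 9/(2·0.5039) = 8.931, so K_p = 79.76/7.4 = 10.8.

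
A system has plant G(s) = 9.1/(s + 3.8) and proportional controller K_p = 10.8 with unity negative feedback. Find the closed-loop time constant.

Closed-loop transfer function: T(s) = K_p·G(s)/(1 + K_p·G(s)) = 98.28/(s + 3.8 + 98.28) = 98.28/(s + 102.1).
Time constant τ = 1/102.1 = 0.0098 s.

τ = 0.0098 s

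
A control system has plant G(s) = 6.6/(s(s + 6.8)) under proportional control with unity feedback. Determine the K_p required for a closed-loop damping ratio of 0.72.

K_p = 3.38

Closed-loop characteristic equation: s² + 6.8s + K_p·6.6 = 0.
So ω_n = √(6.6K_p) and 2ζω_n = 6.8, giving ζ = 6.8/(2√(6.6K_p)).
Setting ζ = 0.72: √(6.6K_p) = 6.8/(2·0.72) = 4.722, so K_p = 22.3/6.6 = 3.38.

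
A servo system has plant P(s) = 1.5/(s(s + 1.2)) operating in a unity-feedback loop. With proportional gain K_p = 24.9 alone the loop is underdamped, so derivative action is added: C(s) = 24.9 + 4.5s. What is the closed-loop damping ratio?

Forward path: (24.9 + 4.5s)·1.5/(s(s+1.2)). The closed-loop characteristic equation is s² + (1.2 + 1.5·4.5)s + 1.5·24.9 = 0.
That is s² + 7.95s + 37.35 = 0, so ω_n = 6.111 rad/s and ζ = 7.95/(2·6.111) = 0.6504.

ζ = 0.65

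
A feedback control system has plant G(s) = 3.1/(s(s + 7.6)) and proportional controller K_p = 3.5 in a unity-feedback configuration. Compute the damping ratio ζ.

The closed-loop denominator is s(s+7.6) + 3.5·3.1 = s² + 7.6s + 10.85.
So ω_n² = 10.85 ⇒ ω_n = 3.294 rad/s, and ζ = 7.6/(2ω_n) = 1.15.

ζ = 1.15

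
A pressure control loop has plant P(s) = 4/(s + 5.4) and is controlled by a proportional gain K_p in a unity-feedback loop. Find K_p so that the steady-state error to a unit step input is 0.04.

K_p = 32.4

Steady-state error for a unit step on this type-0 loop is 1/(1 + K_p·P(0)).
P(0) = 0.7407. Require 1/(1 + K_p·0.7407) = 0.04, so 1 + 0.7407·K_p = 25.
K_p = (25 − 1)/0.7407 = 32.4.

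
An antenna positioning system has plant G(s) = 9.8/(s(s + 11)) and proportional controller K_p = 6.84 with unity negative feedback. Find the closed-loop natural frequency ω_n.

ω_n = 8.19 rad/s

The closed-loop denominator is s(s+11) + 6.84·9.8 = s² + 11s + 67.03.
Matching s² + 2ζω_n s + ω_n²: ω_n = √67.03 = 8.187 rad/s and 2ζω_n = 11, so ζ = 11/(2·8.187) = 0.672.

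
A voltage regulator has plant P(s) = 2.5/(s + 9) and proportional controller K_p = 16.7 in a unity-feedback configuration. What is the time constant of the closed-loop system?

τ = 0.0197 s

Closed-loop transfer function: T(s) = K_p·P(s)/(1 + K_p·P(s)) = 41.75/(s + 9 + 41.75) = 41.75/(s + 50.75).
Time constant τ = 1/50.75 = 0.0197 s.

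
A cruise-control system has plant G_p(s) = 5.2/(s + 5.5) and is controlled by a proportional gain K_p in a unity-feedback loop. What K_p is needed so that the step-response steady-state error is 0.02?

K_p = 51.8

The loop is type 0, so e_ss(step) = 1/(1 + K_pos) with K_pos = K_p·G_p(0).
G_p(0) = 0.9455. Require 1/(1 + K_p·0.9455) = 0.02, so 1 + 0.9455·K_p = 50.
K_p = (50 − 1)/0.9455 = 51.8.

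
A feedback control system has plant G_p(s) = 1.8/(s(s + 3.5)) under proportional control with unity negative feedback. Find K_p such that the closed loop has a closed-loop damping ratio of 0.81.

K_p = 2.59

Closed-loop characteristic equation: s² + 3.5s + K_p·1.8 = 0.
So ω_n = √(1.8K_p) and 2ζω_n = 3.5, giving ζ = 3.5/(2√(1.8K_p)).
Setting ζ = 0.81: √(1.8K_p) = 3.5/(2·0.81) = 2.16, so K_p = 4.668/1.8 = 2.59.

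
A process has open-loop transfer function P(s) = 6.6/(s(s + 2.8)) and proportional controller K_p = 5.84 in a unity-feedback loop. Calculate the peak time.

T_p = 0.519 s

Closed-loop characteristic equation: s² + 2.8s + 38.54 = 0, so ω_n = 6.208 rad/s and ζ = 2.8/(2·6.208) = 0.2255.
Damped frequency ω_d = ω_n√(1−ζ²) = 6.048 rad/s, so peak time T_p = π/ω_d = 0.519 s.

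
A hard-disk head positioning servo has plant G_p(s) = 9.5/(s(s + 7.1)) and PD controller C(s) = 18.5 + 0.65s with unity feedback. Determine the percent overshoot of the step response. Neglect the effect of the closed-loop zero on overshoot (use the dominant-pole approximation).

16.3%

Forward path: (18.5 + 0.65s)·9.5/(s(s+7.1)). The closed-loop characteristic equation is s² + (7.1 + 9.5·0.65)s + 9.5·18.5 = 0.
That is s² + 13.27s + 175.8 = 0, so ω_n = 13.26 rad/s and ζ = 13.27/(2·13.26) = 0.5007.
%OS = 100·exp(−πζ/√(1−ζ²)) = 16.3%.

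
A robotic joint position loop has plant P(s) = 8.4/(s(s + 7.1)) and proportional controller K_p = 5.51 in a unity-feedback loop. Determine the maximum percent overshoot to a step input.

Closed-loop characteristic equation: s² + 7.1s + 46.28 = 0, so ω_n = 6.803 rad/s and ζ = 7.1/(2·6.803) = 0.5218.
%OS = 100·exp(−πζ/√(1−ζ²)) = 100·exp(−π·0.5218/√0.7277) = 14.6%.

14.6%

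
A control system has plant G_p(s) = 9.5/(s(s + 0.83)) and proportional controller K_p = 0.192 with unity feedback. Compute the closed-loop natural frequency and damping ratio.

ω_n = 1.35 rad/s, ζ = 0.307

The closed-loop denominator is s(s+0.83) + 0.192·9.5 = s² + 0.83s + 1.824.
So ω_n² = 1.824 ⇒ ω_n = 1.351 rad/s, and ζ = 0.83/(2ω_n) = 0.307.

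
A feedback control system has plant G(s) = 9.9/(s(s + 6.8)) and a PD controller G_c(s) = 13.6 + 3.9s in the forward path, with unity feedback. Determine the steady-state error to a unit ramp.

The loop has one pole at the origin (type 1). Velocity error constant K_v = lim_{s→0} s·G_c(s)G(s) = 13.6·9.9/6.8 = 19.8.
Steady-state error to a unit ramp: e_ss = 1/K_v = 0.0505.

0.0505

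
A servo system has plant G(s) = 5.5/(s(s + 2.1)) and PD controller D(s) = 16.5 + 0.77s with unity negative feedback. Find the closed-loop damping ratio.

Forward path: (16.5 + 0.77s)·5.5/(s(s+2.1)). The closed-loop characteristic equation is s² + (2.1 + 5.5·0.77)s + 5.5·16.5 = 0.
That is s² + 6.335s + 90.75 = 0, so ω_n = 9.526 rad/s and ζ = 6.335/(2·9.526) = 0.3325.

ζ = 0.333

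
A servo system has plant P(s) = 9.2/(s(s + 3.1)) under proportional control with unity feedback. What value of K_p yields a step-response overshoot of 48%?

From %OS = 100·exp(−πζ/√(1−ζ²)) = 48%, ζ = −ln(0.48)/√(π²+ln²(0.48)) = 0.2275.
Characteristic equation s² + 3.1s + 9.2K_p = 0 gives ζ = 3.1/(2√(9.2K_p)).
Setting ζ = 0.2275: √(9.2K_p) = 3.1/(2·0.2275) = 6.813, so K_p = 46.42/9.2 = 5.05.

K_p = 5.05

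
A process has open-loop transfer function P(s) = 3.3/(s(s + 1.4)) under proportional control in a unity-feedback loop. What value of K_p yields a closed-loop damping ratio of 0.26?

Closed-loop characteristic equation: s² + 1.4s + K_p·3.3 = 0.
So ω_n = √(3.3K_p) and 2ζω_n = 1.4, giving ζ = 1.4/(2√(3.3K_p)).
Setting ζ = 0.26: √(3.3K_p) = 1.4/(2·0.26) = 2.692, so K_p = 7.249/3.3 = 2.2.

K_p = 2.2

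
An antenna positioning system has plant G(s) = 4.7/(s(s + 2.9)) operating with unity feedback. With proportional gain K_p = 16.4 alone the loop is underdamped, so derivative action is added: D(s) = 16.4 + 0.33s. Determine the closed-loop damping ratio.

Forward path: (16.4 + 0.33s)·4.7/(s(s+2.9)). The closed-loop characteristic equation is s² + (2.9 + 4.7·0.33)s + 4.7·16.4 = 0.
That is s² + 4.451s + 77.08 = 0, so ω_n = 8.78 rad/s and ζ = 4.451/(2·8.78) = 0.2535.

ζ = 0.253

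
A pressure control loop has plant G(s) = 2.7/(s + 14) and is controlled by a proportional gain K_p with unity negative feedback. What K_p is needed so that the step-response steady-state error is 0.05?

The loop is type 0, so e_ss(step) = 1/(1 + K_pos) with K_pos = K_p·G(0).
G(0) = 0.1929. Require 1/(1 + K_p·0.1929) = 0.05, so 1 + 0.1929·K_p = 20.
K_p = (20 − 1)/0.1929 = 98.5.

K_p = 98.5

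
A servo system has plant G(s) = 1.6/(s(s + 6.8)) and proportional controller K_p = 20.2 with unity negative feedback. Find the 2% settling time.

From 1 + K_pG(s) = 0: s² + 6.8s + 32.32 = 0 ⇒ ω_n = 5.685, ζ = 0.5981.
2% settling time T_s ≈ 4/(ζω_n) = 4/3.4 = 1.18 s.

T_s ≈ 1.18 s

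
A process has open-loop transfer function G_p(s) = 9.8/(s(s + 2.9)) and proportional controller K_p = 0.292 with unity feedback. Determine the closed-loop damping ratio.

1 + K_p·G_p(s) = 0 gives s² + 2.9s + 2.862 = 0.
So ω_n² = 2.862 ⇒ ω_n = 1.692 rad/s, and ζ = 2.9/(2ω_n) = 0.857.

ζ = 0.857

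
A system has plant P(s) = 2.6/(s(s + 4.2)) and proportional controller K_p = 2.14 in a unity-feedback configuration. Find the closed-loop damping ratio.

ζ = 0.89

The closed-loop denominator is s(s+4.2) + 2.14·2.6 = s² + 4.2s + 5.564.
So ω_n² = 5.564 ⇒ ω_n = 2.359 rad/s, and ζ = 4.2/(2ω_n) = 0.89.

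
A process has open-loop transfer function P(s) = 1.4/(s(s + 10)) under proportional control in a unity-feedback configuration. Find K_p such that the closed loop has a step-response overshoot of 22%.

K_p = 94.7

From %OS = 100·exp(−πζ/√(1−ζ²)) = 22%, ζ = −ln(0.22)/√(π²+ln²(0.22)) = 0.4342.
Characteristic equation s² + 10s + 1.4K_p = 0 gives ζ = 10/(2√(1.4K_p)).
Setting ζ = 0.4342: √(1.4K_p) = 10/(2·0.4342) = 11.52, so K_p = 132.6/1.4 = 94.7.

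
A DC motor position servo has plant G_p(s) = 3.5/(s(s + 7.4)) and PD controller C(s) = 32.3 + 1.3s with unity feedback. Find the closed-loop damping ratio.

ζ = 0.562

Forward path: (32.3 + 1.3s)·3.5/(s(s+7.4)). The closed-loop characteristic equation is s² + (7.4 + 3.5·1.3)s + 3.5·32.3 = 0.
That is s² + 11.95s + 113 = 0, so ω_n = 10.63 rad/s and ζ = 11.95/(2·10.63) = 0.562.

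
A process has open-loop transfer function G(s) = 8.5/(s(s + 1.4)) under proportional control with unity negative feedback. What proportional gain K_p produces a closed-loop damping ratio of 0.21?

K_p = 1.31

Closed-loop characteristic equation: s² + 1.4s + K_p·8.5 = 0.
So ω_n = √(8.5K_p) and 2ζω_n = 1.4, giving ζ = 1.4/(2√(8.5K_p)).
Setting ζ = 0.21: √(8.5K_p) = 1.4/(2·0.21) = 3.333, so K_p = 11.11/8.5 = 1.31.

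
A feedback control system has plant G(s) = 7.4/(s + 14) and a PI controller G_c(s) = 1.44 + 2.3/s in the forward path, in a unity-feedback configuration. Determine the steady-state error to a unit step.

0

The open loop G_c(s)G(s) has a pole at the origin (type 1), so the static position error constant is infinite and e_ss = 1/(1+∞) = 0.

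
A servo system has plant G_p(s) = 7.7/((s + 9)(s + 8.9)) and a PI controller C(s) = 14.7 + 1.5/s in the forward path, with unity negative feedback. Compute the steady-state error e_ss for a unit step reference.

The open loop C(s)G_p(s) has a pole at the origin (type 1), so the static position error constant is infinite and e_ss = 1/(1+∞) = 0.

0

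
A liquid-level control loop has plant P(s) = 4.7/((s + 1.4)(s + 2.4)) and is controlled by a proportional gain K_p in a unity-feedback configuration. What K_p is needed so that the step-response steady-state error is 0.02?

K_p = 35

For a type-0 loop with proportional control, e_ss = 1/(1 + K_p·P(0)).
P(0) = 1.399. Require 1/(1 + K_p·1.399) = 0.02, so 1 + 1.399·K_p = 50.
K_p = (50 − 1)/1.399 = 35.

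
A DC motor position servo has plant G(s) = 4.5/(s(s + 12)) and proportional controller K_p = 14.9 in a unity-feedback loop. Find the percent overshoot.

Closed-loop characteristic equation: s² + 12s + 67.05 = 0, so ω_n = 8.188 rad/s and ζ = 12/(2·8.188) = 0.7327.
%OS = 100·exp(−πζ/√(1−ζ²)) = 100·exp(−π·0.7327/√0.4631) = 3.4%.

3.4%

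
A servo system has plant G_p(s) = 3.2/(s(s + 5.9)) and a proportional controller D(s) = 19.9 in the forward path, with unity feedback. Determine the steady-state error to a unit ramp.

0.0927

The loop has one pole at the origin (type 1). Velocity error constant K_v = lim_{s→0} s·D(s)G_p(s) = 19.9·3.2/5.9 = 10.79.
Steady-state error to a unit ramp: e_ss = 1/K_v = 0.0927.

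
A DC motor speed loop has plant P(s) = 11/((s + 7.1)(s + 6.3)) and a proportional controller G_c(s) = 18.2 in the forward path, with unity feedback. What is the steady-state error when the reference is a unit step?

The loop is type 0. Static position error constant K_pos = G_c(0)·P(0) = 18.2·0.2459 = 4.476.
Steady-state error to a unit step: e_ss = 1/(1+K_pos) = 1/5.476 = 0.183.

0.183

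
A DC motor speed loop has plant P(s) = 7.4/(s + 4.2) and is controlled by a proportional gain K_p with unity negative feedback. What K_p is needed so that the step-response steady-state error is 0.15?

For a type-0 loop with proportional control, e_ss = 1/(1 + K_p·P(0)).
P(0) = 1.762. Require 1/(1 + K_p·1.762) = 0.15, so 1 + 1.762·K_p = 6.667.
K_p = (6.667 − 1)/1.762 = 3.22.

K_p = 3.22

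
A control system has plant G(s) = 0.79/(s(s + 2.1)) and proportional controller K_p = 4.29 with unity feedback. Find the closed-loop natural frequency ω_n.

1 + K_p·G(s) = 0 gives s² + 2.1s + 3.389 = 0.
So ω_n² = 3.389 ⇒ ω_n = 1.841 rad/s, and ζ = 2.1/(2ω_n) = 0.57.

ω_n = 1.84 rad/s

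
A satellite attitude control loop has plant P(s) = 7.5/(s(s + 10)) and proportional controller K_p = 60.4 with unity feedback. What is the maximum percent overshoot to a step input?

46.8%

The closed-loop denominator s² + 10s + 453 gives ω_n = √453 = 21.28 and ζ = 10/(2ω_n) = 0.2349.
%OS = 100·exp(−πζ/√(1−ζ²)) = 100·exp(−π·0.2349/√0.9448) = 46.8%.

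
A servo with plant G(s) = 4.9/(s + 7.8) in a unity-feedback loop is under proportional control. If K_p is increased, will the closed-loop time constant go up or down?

The closed-loop bandwidth 7.8+K_p·4.9 grows with K_p, so τ shrinks.

decrease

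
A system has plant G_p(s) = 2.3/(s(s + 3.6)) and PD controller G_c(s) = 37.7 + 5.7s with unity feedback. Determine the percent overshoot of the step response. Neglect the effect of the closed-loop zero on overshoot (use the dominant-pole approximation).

0.169%

Forward path: (37.7 + 5.7s)·2.3/(s(s+3.6)). The closed-loop characteristic equation is s² + (3.6 + 2.3·5.7)s + 2.3·37.7 = 0.
That is s² + 16.71s + 86.71 = 0, so ω_n = 9.312 rad/s and ζ = 16.71/(2·9.312) = 0.8972.
%OS = 100·exp(−πζ/√(1−ζ²)) = 0.169%.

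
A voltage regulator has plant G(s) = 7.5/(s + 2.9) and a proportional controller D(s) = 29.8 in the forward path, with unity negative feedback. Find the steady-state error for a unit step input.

0.0128

The loop is type 0. Static position error constant K_pos = D(0)·G(0) = 29.8·2.586 = 77.07.
Steady-state error to a unit step: e_ss = 1/(1+K_pos) = 1/78.07 = 0.0128.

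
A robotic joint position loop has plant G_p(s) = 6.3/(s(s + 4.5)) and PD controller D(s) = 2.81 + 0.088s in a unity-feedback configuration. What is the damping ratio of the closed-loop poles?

Forward path: (2.81 + 0.088s)·6.3/(s(s+4.5)). The closed-loop characteristic equation is s² + (4.5 + 6.3·0.088)s + 6.3·2.81 = 0.
That is s² + 5.054s + 17.7 = 0, so ω_n = 4.207 rad/s and ζ = 5.054/(2·4.207) = 0.6006.

ζ = 0.601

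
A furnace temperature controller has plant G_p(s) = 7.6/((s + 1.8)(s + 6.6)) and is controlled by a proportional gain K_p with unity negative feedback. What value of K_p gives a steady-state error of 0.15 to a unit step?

Steady-state error for a unit step on this type-0 loop is 1/(1 + K_p·G_p(0)).
G_p(0) = 0.6397. Require 1/(1 + K_p·0.6397) = 0.15, so 1 + 0.6397·K_p = 6.667.
K_p = (6.667 − 1)/0.6397 = 8.86.

K_p = 8.86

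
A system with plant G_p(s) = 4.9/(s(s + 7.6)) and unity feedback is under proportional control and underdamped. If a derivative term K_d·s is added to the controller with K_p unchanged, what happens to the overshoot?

decrease

The derivative term adds K·K_d to the s-coefficient of the characteristic equation, raising 2ζω_n while ω_n is unchanged; ζ increases, so overshoot decreases.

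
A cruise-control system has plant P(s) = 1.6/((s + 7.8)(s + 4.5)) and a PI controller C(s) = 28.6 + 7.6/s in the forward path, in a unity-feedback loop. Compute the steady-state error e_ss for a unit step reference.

0

The open loop C(s)P(s) has a pole at the origin (type 1), so the static position error constant is infinite and e_ss = 1/(1+∞) = 0.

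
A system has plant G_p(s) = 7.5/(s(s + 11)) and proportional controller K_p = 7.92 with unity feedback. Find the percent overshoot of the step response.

4.07%

From 1 + K_pG_p(s) = 0: s² + 11s + 59.4 = 0 ⇒ ω_n = 7.707, ζ = 0.7136.
%OS = 100·exp(−πζ/√(1−ζ²)) = 100·exp(−π·0.7136/√0.4907) = 4.07%.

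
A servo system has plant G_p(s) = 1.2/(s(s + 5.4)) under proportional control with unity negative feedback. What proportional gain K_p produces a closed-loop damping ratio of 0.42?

Closed-loop characteristic equation: s² + 5.4s + K_p·1.2 = 0.
So ω_n = √(1.2K_p) and 2ζω_n = 5.4, giving ζ = 5.4/(2√(1.2K_p)).
Setting ζ = 0.42: √(1.2K_p) = 5.4/(2·0.42) = 6.429, so K_p = 41.33/1.2 = 34.4.

K_p = 34.4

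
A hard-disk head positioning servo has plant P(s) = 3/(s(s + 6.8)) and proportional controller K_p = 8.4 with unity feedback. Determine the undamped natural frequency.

With unity feedback the closed-loop characteristic equation is s² + 6.8s + 8.4·3 = s² + 6.8s + 25.2 = 0.
Matching s² + 2ζω_n s + ω_n²: ω_n = √25.2 = 5.02 rad/s and 2ζω_n = 6.8, so ζ = 6.8/(2·5.02) = 0.677.

ω_n = 5.02 rad/s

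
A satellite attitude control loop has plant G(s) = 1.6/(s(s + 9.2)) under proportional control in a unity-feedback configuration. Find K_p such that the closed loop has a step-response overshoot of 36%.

From %OS = 100·exp(−πζ/√(1−ζ²)) = 36%, ζ = −ln(0.36)/√(π²+ln²(0.36)) = 0.3093.
Characteristic equation s² + 9.2s + 1.6K_p = 0 gives ζ = 9.2/(2√(1.6K_p)).
Setting ζ = 0.3093: √(1.6K_p) = 9.2/(2·0.3093) = 14.87, so K_p = 221.2/1.6 = 138.

K_p = 138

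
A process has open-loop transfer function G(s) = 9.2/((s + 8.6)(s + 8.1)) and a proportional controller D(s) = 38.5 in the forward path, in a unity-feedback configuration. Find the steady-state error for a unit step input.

The loop is type 0. Static position error constant K_pos = D(0)·G(0) = 38.5·0.1321 = 5.085.
Steady-state error to a unit step: e_ss = 1/(1+K_pos) = 1/6.085 = 0.164.

0.164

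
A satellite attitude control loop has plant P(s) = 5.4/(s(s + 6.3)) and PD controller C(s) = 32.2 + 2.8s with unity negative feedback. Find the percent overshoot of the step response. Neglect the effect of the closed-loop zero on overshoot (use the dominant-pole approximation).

Forward path: (32.2 + 2.8s)·5.4/(s(s+6.3)). The closed-loop characteristic equation is s² + (6.3 + 5.4·2.8)s + 5.4·32.2 = 0.
That is s² + 21.42s + 173.9 = 0, so ω_n = 13.19 rad/s and ζ = 21.42/(2·13.19) = 0.8122.
%OS = 100·exp(−πζ/√(1−ζ²)) = 1.26%.

1.26%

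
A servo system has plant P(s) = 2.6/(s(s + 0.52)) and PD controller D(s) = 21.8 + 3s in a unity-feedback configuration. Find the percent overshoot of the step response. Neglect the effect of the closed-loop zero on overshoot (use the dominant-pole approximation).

12.5%

Forward path: (21.8 + 3s)·2.6/(s(s+0.52)). The closed-loop characteristic equation is s² + (0.52 + 2.6·3)s + 2.6·21.8 = 0.
That is s² + 8.32s + 56.68 = 0, so ω_n = 7.529 rad/s and ζ = 8.32/(2·7.529) = 0.5526.
%OS = 100·exp(−πζ/√(1−ζ²)) = 12.5%.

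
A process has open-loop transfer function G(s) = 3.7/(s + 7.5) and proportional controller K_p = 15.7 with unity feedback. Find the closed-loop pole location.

s = -65.59

Closed-loop transfer function: T(s) = K_p·G(s)/(1 + K_p·G(s)) = 58.09/(s + 7.5 + 58.09) = 58.09/(s + 65.59).
The closed-loop pole is at s = −65.59.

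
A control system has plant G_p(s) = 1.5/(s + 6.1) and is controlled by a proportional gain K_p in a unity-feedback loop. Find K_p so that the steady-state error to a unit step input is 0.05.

K_p = 77.3

Steady-state error for a unit step on this type-0 loop is 1/(1 + K_p·G_p(0)).
G_p(0) = 0.2459. Require 1/(1 + K_p·0.2459) = 0.05, so 1 + 0.2459·K_p = 20.
K_p = (20 − 1)/0.2459 = 77.3.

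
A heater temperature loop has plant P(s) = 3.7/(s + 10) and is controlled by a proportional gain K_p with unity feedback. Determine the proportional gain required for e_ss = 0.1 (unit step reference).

The loop is type 0, so e_ss(step) = 1/(1 + K_pos) with K_pos = K_p·P(0).
P(0) = 0.37. Require 1/(1 + K_p·0.37) = 0.1, so 1 + 0.37·K_p = 10.
K_p = (10 − 1)/0.37 = 24.3.

K_p = 24.3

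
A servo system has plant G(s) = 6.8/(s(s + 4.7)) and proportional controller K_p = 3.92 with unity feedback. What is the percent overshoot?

Closed-loop characteristic equation: s² + 4.7s + 26.66 = 0, so ω_n = 5.163 rad/s and ζ = 4.7/(2·5.163) = 0.4552.
%OS = 100·exp(−πζ/√(1−ζ²)) = 100·exp(−π·0.4552/√0.7928) = 20.1%.

20.1%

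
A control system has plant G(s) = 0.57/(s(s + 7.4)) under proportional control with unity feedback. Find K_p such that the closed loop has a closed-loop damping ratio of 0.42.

Closed-loop characteristic equation: s² + 7.4s + K_p·0.57 = 0.
So ω_n = √(0.57K_p) and 2ζω_n = 7.4, giving ζ = 7.4/(2√(0.57K_p)).
Setting ζ = 0.42: √(0.57K_p) = 7.4/(2·0.42) = 8.81, so K_p = 77.61/0.57 = 136.

K_p = 136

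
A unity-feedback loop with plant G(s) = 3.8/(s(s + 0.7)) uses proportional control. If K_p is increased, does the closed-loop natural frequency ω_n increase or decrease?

increase

ω_n = √(3.8·K_p), which grows with K_p.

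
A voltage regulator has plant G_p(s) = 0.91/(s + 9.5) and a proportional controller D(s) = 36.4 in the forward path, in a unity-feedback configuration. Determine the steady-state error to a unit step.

0.223

The loop is type 0. Static position error constant K_pos = D(0)·G_p(0) = 36.4·0.09579 = 3.487.
Steady-state error to a unit step: e_ss = 1/(1+K_pos) = 1/4.487 = 0.223.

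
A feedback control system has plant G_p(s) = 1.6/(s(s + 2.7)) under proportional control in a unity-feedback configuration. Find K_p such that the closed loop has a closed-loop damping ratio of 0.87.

K_p = 1.5

Closed-loop characteristic equation: s² + 2.7s + K_p·1.6 = 0.
So ω_n = √(1.6K_p) and 2ζω_n = 2.7, giving ζ = 2.7/(2√(1.6K_p)).
Setting ζ = 0.87: √(1.6K_p) = 2.7/(2·0.87) = 1.552, so K_p = 2.408/1.6 = 1.5.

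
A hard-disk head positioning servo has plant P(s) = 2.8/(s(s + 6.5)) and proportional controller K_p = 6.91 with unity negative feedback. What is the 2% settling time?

From 1 + K_pP(s) = 0: s² + 6.5s + 19.35 = 0 ⇒ ω_n = 4.399, ζ = 0.7389.
2% settling time T_s ≈ 4/(ζω_n) = 4/3.25 = 1.23 s.

T_s ≈ 1.23 s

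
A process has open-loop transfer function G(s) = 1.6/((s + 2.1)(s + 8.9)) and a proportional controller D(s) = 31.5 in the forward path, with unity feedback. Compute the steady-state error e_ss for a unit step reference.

0.271

The loop is type 0. Static position error constant K_pos = D(0)·G(0) = 31.5·0.08561 = 2.697.
Steady-state error to a unit step: e_ss = 1/(1+K_pos) = 1/3.697 = 0.271.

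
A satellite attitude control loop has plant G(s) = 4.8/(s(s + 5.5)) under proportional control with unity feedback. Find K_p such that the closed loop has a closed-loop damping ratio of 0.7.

K_p = 3.22

Closed-loop characteristic equation: s² + 5.5s + K_p·4.8 = 0.
So ω_n = √(4.8K_p) and 2ζω_n = 5.5, giving ζ = 5.5/(2√(4.8K_p)).
Setting ζ = 0.7: √(4.8K_p) = 5.5/(2·0.7) = 3.929, so K_p = 15.43/4.8 = 3.22.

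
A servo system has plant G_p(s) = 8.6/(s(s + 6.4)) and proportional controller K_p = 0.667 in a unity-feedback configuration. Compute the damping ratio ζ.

The closed-loop denominator is s(s+6.4) + 0.667·8.6 = s² + 6.4s + 5.736.
So ω_n² = 5.736 ⇒ ω_n = 2.395 rad/s, and ζ = 6.4/(2ω_n) = 1.34.

ζ = 1.34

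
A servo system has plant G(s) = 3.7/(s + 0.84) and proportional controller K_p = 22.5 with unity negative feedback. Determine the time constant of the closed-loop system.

Closed-loop transfer function: T(s) = K_p·G(s)/(1 + K_p·G(s)) = 83.25/(s + 0.84 + 83.25) = 83.25/(s + 84.09).
Time constant τ = 1/84.09 = 0.0119 s.

τ = 0.0119 s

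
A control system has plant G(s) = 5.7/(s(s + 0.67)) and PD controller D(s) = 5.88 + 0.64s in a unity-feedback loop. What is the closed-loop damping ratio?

ζ = 0.373

Forward path: (5.88 + 0.64s)·5.7/(s(s+0.67)). The closed-loop characteristic equation is s² + (0.67 + 5.7·0.64)s + 5.7·5.88 = 0.
That is s² + 4.318s + 33.52 = 0, so ω_n = 5.789 rad/s and ζ = 4.318/(2·5.789) = 0.3729.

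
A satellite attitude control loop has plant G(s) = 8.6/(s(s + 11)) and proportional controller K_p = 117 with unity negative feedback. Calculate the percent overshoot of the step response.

Closed-loop characteristic equation: s² + 11s + 1006 = 0, so ω_n = 31.72 rad/s and ζ = 11/(2·31.72) = 0.1734.
%OS = 100·exp(−πζ/√(1−ζ²)) = 100·exp(−π·0.1734/√0.9699) = 57.5%.

57.5%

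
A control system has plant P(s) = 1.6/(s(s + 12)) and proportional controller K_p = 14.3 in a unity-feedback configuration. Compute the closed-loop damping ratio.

ζ = 1.25

With unity feedback the closed-loop characteristic equation is s² + 12s + 14.3·1.6 = s² + 12s + 22.88 = 0.
Matching s² + 2ζω_n s + ω_n²: ω_n = √22.88 = 4.783 rad/s and 2ζω_n = 12, so ζ = 12/(2·4.783) = 1.25.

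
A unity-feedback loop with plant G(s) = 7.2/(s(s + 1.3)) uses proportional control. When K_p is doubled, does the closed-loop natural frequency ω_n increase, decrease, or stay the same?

ω_n = √(7.2·K_p), which grows with K_p.

increase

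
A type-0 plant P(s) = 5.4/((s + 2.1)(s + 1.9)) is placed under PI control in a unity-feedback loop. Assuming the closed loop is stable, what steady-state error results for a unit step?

The PI controller's integrator makes the forward path type 1, so e_ss to a step is zero.

0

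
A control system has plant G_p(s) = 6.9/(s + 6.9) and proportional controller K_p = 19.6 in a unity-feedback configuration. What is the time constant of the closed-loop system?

τ = 0.00704 s

Closed-loop transfer function: T(s) = K_p·G_p(s)/(1 + K_p·G_p(s)) = 135.2/(s + 6.9 + 135.2) = 135.2/(s + 142.1).
Time constant τ = 1/142.1 = 0.00704 s.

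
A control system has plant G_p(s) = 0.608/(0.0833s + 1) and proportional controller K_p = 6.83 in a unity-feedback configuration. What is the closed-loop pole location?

s = -61.86

Closed loop: T(s) = K_p·G_p/(1+K_p·G_p) = 4.153/(0.0833s + 1 + 4.153), with pole at s = −(1 + 4.153)/0.0833 = −61.86.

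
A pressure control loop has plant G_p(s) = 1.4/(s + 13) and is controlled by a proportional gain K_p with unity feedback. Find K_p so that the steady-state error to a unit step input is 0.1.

K_p = 83.6

The loop is type 0, so e_ss(step) = 1/(1 + K_pos) with K_pos = K_p·G_p(0).
G_p(0) = 0.1077. Require 1/(1 + K_p·0.1077) = 0.1, so 1 + 0.1077·K_p = 10.
K_p = (10 − 1)/0.1077 = 83.6.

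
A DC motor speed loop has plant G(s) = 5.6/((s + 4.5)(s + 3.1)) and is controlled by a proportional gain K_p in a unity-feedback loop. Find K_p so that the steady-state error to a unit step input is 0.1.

The loop is type 0, so e_ss(step) = 1/(1 + K_pos) with K_pos = K_p·G(0).
G(0) = 0.4014. Require 1/(1 + K_p·0.4014) = 0.1, so 1 + 0.4014·K_p = 10.
K_p = (10 − 1)/0.4014 = 22.4.

K_p = 22.4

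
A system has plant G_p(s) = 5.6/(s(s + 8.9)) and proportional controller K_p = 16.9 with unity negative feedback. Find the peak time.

From 1 + K_pG_p(s) = 0: s² + 8.9s + 94.64 = 0 ⇒ ω_n = 9.728, ζ = 0.4574.
Damped frequency ω_d = ω_n√(1−ζ²) = 8.651 rad/s, so peak time T_p = π/ω_d = 0.363 s.

T_p = 0.363 s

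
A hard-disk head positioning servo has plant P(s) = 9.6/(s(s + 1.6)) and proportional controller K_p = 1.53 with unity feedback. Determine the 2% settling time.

The closed-loop denominator s² + 1.6s + 14.69 gives ω_n = √14.69 = 3.832 and ζ = 1.6/(2ω_n) = 0.2087.
2% settling time T_s ≈ 4/(ζω_n) = 4/0.8 = 5 s.

T_s ≈ 5 s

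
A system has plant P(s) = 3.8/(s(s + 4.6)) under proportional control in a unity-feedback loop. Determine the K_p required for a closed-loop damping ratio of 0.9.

K_p = 1.72

Closed-loop characteristic equation: s² + 4.6s + K_p·3.8 = 0.
So ω_n = √(3.8K_p) and 2ζω_n = 4.6, giving ζ = 4.6/(2√(3.8K_p)).
Setting ζ = 0.9: √(3.8K_p) = 4.6/(2·0.9) = 2.556, so K_p = 6.531/3.8 = 1.72.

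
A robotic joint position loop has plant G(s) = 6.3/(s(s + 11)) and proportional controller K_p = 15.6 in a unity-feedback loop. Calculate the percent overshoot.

The closed-loop denominator s² + 11s + 98.28 gives ω_n = √98.28 = 9.914 and ζ = 11/(2ω_n) = 0.5548.
%OS = 100·exp(−πζ/√(1−ζ²)) = 100·exp(−π·0.5548/√0.6922) = 12.3%.

12.3%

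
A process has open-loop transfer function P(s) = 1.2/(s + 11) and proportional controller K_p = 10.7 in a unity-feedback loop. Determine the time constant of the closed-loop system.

τ = 0.0419 s

Closed-loop transfer function: T(s) = K_p·P(s)/(1 + K_p·P(s)) = 12.84/(s + 11 + 12.84) = 12.84/(s + 23.84).
Time constant τ = 1/23.84 = 0.0419 s.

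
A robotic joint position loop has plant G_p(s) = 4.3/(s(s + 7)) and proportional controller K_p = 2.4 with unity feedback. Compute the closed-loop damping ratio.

With unity feedback the closed-loop characteristic equation is s² + 7s + 2.4·4.3 = s² + 7s + 10.32 = 0.
So ω_n² = 10.32 ⇒ ω_n = 3.212 rad/s, and ζ = 7/(2ω_n) = 1.09.

ζ = 1.09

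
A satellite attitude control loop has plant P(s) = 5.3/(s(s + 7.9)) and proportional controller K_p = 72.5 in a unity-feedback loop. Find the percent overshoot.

52.4%

From 1 + K_pP(s) = 0: s² + 7.9s + 384.2 = 0 ⇒ ω_n = 19.6, ζ = 0.2015.
%OS = 100·exp(−πζ/√(1−ζ²)) = 100·exp(−π·0.2015/√0.9594) = 52.4%.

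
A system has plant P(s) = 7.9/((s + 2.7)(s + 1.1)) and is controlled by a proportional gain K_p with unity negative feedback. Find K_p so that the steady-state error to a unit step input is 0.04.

The loop is type 0, so e_ss(step) = 1/(1 + K_pos) with K_pos = K_p·P(0).
P(0) = 2.66. Require 1/(1 + K_p·2.66) = 0.04, so 1 + 2.66·K_p = 25.
K_p = (25 − 1)/2.66 = 9.02.

K_p = 9.02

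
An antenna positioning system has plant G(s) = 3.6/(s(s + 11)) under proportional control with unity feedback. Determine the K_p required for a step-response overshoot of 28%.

K_p = 59.6

From %OS = 100·exp(−πζ/√(1−ζ²)) = 28%, ζ = −ln(0.28)/√(π²+ln²(0.28)) = 0.3755.
Characteristic equation s² + 11s + 3.6K_p = 0 gives ζ = 11/(2√(3.6K_p)).
Setting ζ = 0.3755: √(3.6K_p) = 11/(2·0.3755) = 14.65, so K_p = 214.5/3.6 = 59.6.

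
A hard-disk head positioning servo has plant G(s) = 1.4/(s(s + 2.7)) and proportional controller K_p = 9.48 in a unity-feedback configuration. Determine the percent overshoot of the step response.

From 1 + K_pG(s) = 0: s² + 2.7s + 13.27 = 0 ⇒ ω_n = 3.643, ζ = 0.3706.
%OS = 100·exp(−πζ/√(1−ζ²)) = 100·exp(−π·0.3706/√0.8627) = 28.6%.

28.6%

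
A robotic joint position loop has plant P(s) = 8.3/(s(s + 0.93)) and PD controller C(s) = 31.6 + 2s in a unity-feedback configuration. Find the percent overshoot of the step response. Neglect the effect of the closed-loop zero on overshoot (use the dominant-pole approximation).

Forward path: (31.6 + 2s)·8.3/(s(s+0.93)). The closed-loop characteristic equation is s² + (0.93 + 8.3·2)s + 8.3·31.6 = 0.
That is s² + 17.53s + 262.3 = 0, so ω_n = 16.2 rad/s and ζ = 17.53/(2·16.2) = 0.5412.
%OS = 100·exp(−πζ/√(1−ζ²)) = 13.2%.

13.2%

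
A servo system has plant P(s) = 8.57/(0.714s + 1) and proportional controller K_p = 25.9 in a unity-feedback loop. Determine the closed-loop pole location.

Closed loop: T(s) = K_p·P/(1+K_p·P) = 222/(0.714s + 1 + 222), with pole at s = −(1 + 222)/0.714 = −312.3.

s = -312.3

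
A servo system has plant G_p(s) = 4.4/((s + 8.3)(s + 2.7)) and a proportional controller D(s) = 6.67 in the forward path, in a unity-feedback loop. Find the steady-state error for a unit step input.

The loop is type 0. Static position error constant K_pos = D(0)·G_p(0) = 6.67·0.1963 = 1.31.
Steady-state error to a unit step: e_ss = 1/(1+K_pos) = 1/2.31 = 0.433.

0.433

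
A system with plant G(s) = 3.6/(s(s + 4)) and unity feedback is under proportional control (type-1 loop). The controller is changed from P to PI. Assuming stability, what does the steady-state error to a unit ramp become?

The integrator raises the loop to type 2, so K_v → ∞ and e_ss to a ramp is zero.

0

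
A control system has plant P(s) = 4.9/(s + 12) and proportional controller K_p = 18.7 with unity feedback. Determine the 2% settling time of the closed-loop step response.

Closed-loop transfer function: T(s) = K_p·P(s)/(1 + K_p·P(s)) = 91.63/(s + 12 + 91.63) = 91.63/(s + 103.6).
Time constant τ = 1/103.6 = 0.00965 s, so the 2% settling time is about 4τ = 0.0386 s.

T_s ≈ 0.0386 s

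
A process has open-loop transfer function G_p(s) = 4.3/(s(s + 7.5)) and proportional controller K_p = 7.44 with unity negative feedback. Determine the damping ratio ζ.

The closed-loop denominator is s(s+7.5) + 7.44·4.3 = s² + 7.5s + 31.99.
Matching s² + 2ζω_n s + ω_n²: ω_n = √31.99 = 5.656 rad/s and 2ζω_n = 7.5, so ζ = 7.5/(2·5.656) = 0.663.

ζ = 0.663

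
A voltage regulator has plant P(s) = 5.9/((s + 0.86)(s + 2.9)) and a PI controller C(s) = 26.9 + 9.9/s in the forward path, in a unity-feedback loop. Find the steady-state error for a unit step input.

The open loop C(s)P(s) has a pole at the origin (type 1), so the static position error constant is infinite and e_ss = 1/(1+∞) = 0.

0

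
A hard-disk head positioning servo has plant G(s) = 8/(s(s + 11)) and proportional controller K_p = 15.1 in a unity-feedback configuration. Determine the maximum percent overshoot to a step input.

The closed-loop denominator s² + 11s + 120.8 gives ω_n = √120.8 = 10.99 and ζ = 11/(2ω_n) = 0.5004.
%OS = 100·exp(−πζ/√(1−ζ²)) = 100·exp(−π·0.5004/√0.7496) = 16.3%.

16.3%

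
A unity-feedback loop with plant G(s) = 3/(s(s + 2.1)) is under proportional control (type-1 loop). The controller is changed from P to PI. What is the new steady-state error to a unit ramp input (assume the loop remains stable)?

0

The integrator raises the loop to type 2, so K_v → ∞ and e_ss to a ramp is zero.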